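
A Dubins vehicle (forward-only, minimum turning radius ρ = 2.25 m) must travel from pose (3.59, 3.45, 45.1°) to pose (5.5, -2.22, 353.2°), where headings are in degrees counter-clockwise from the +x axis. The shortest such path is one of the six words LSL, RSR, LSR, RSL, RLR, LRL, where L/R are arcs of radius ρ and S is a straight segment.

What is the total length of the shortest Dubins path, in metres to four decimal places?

Let ψ = atan2(Δy, Δx) = atan2(-5.67, 1.91) = -71.3834° be the start→goal bearing.
Normalize: d = |goal − start| / ρ = 5.983059/2.25 = 2.659138, α = (θ_start − ψ) mod 360° = 116.4834° = 2.033018 rad, β = (θ_goal − ψ) mod 360° = 64.5834° = 1.127192 rad.
Common terms: sin α = 0.895064, cos α = -0.445938, sin β = 0.903211, cos β = 0.429198, cos(α−β) = 0.617036, d² = 7.071012. Work in radians in the unit-radius frame; every candidate has L = ρ·(t + p + q).
LSL: p² = 2 + d² − 2cos(α−β) + 2d(sin α − sin β) = 7.793614; p = √p² = 2.791705; φ = atan2(cos β − cos α, d + sin α − sin β) = 0.318852 rad; t = (φ − α) mod 2π = 4.569020 rad, q = (β − φ) mod 2π = 0.808340 rad → L = 2.25·(4.569020 + 2.791705 + 0.808340) = 2.25·8.169064 = 18.380394 m
RSR: p² = 2 + d² − 2cos(α−β) + 2d(sin β − sin α) = 7.880267; p = √p² = 2.807181; φ = atan2(cos α − cos β, d − sin α + sin β) = -0.317033 rad; t = (α − φ) mod 2π = 2.350051 rad, q = (φ − β) mod 2π = 4.838960 rad → L = 2.25·(2.350051 + 2.807181 + 4.838960) = 2.25·9.996192 = 22.491433 m
LSR: p² = d² − 2 + 2cos(α−β) + 2d(sin α + sin β) = 15.868803; p = √p² = 3.983567; φ = atan2(−cos α − cos β, d + sin α + sin β) − atan2(−2, p) = 0.469052 rad; t = (φ − α) mod 2π = 4.719219 rad, q = (φ − β) mod 2π = 5.625045 rad → L = 2.25·(4.719219 + 3.983567 + 5.625045) = 2.25·14.327831 = 32.237620 m
RSL: p² = d² − 2 + 2cos(α−β) − 2d(sin α + sin β) = -3.258635 < 0 → infeasible
RLR: c = (6 − d² + 2cos(α−β) + 2d(sin α − sin β))/8 = 0.014967; p = 2π − arccos c = 4.727356 rad; φ = atan2(cos α − cos β, d − sin α + sin β) = -0.317033 rad; t = (α − φ + p/2) mod 2π = 4.713729 rad, q = (α − β − t + p) mod 2π = 0.919453 rad → L = 2.25·(4.713729 + 4.727356 + 0.919453) = 2.25·10.360538 = 23.311211 m
LRL: c = (6 − d² + 2cos(α−β) − 2d(sin α − sin β))/8 = 0.025798; p = 2π − arccos c = 4.738190 rad; φ = atan2(cos β − cos α, d + sin α − sin β) = 0.318852 rad; t = (φ − α + p/2) mod 2π = 0.654929 rad, q = (β − α − t + p) mod 2π = 3.177435 rad → L = 2.25·(0.654929 + 4.738190 + 3.177435) = 2.25·8.570554 = 19.283747 m
Shortest: LSL with L = 18.380394 m ≈ 18.3804 m

18.3804 m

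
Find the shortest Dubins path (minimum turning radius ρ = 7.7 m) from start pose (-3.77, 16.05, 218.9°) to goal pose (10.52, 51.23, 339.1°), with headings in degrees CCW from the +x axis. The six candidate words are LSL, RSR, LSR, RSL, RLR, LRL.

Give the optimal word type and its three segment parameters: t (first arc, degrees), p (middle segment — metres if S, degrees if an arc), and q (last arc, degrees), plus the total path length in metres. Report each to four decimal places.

Let ψ = atan2(Δy, Δx) = atan2(35.18, 14.29) = 67.8932° be the start→goal bearing.
Normalize: d = |goal − start| / ρ = 37.971522/7.7 = 4.931367, α = (θ_start − ψ) mod 360° = 151.0068° = 2.635566 rad, β = (θ_goal − ψ) mod 360° = 271.2068° = 4.733452 rad.
Common terms: sin α = 0.484705, cos α = -0.874677, sin β = -0.999778, cos β = 0.021062, cos(α−β) = -0.503020, d² = 24.318376. Work in radians in the unit-radius frame; every candidate has L = ρ·(t + p + q).
LSL: p² = 2 + d² − 2cos(α−β) + 2d(sin α − sin β) = 41.965481; p = √p² = 6.478077; φ = atan2(cos β − cos α, d + sin α − sin β) = 0.138717 rad; t = (φ − α) mod 2π = 3.786336 rad, q = (β − φ) mod 2π = 4.594735 rad → L = 7.7·(3.786336 + 6.478077 + 4.594735) = 7.7·14.859148 = 114.415440 m
RSR: p² = 2 + d² − 2cos(α−β) + 2d(sin β − sin α) = 12.683350; p = √p² = 3.561369; φ = atan2(cos α − cos β, d − sin α + sin β) = -0.254246 rad; t = (α − φ) mod 2π = 2.889812 rad, q = (φ − β) mod 2π = 1.295488 rad → L = 7.7·(2.889812 + 3.561369 + 1.295488) = 7.7·7.746669 = 59.649349 m
LSR: p² = d² − 2 + 2cos(α−β) + 2d(sin α + sin β) = 16.232311; p = √p² = 4.028934; φ = atan2(−cos α − cos β, d + sin α + sin β) − atan2(−2, p) = 0.651704 rad; t = (φ − α) mod 2π = 4.299323 rad, q = (φ − β) mod 2π = 2.201437 rad → L = 7.7·(4.299323 + 4.028934 + 2.201437) = 7.7·10.529695 = 81.078649 m
RSL: p² = d² − 2 + 2cos(α−β) − 2d(sin α + sin β) = 26.392361; p = √p² = 5.137350; φ = atan2(cos α + cos β, d − sin α − sin β) − atan2(2, p) = -0.526718 rad; t = (α − φ) mod 2π = 3.162284 rad, q = (β − φ) mod 2π = 5.260170 rad → L = 7.7·(3.162284 + 5.137350 + 5.260170) = 7.7·13.559804 = 104.410489 m
RLR: c = (6 − d² + 2cos(α−β) + 2d(sin α − sin β))/8 = -0.585419; p = 2π − arccos c = 4.086992 rad; φ = atan2(cos α − cos β, d − sin α + sin β) = -0.254246 rad; t = (α − φ + p/2) mod 2π = 4.933308 rad, q = (α − β − t + p) mod 2π = 3.338984 rad → L = 7.7·(4.933308 + 4.086992 + 3.338984) = 7.7·12.359284 = 95.166490 m
LRL: c = (6 − d² + 2cos(α−β) − 2d(sin α − sin β))/8 = -4.245685, |c| > 1 → infeasible
Shortest: RSR with L = 59.649349 m ≈ 59.6493 m
Convert RSR to answer units (arcs ×180/π): t = 2.889812·180/π = 165.5740°, p = ρ·p = 7.7·3.561369 = 27.4225 m, q = 1.295488·180/π = 74.2260°, L = 59.6493 m.

RSR: t = 165.5740°, p = 27.4225 m, q = 74.2260°, L = 59.6493 m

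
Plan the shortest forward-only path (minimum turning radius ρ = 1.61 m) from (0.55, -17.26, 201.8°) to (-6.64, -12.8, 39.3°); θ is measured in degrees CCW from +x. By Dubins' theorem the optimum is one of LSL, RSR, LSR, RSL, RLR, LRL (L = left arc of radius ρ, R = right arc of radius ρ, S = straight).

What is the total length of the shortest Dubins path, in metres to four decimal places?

Let ψ = atan2(Δy, Δx) = atan2(4.46, -7.19) = 148.1884° be the start→goal bearing.
Normalize: d = |goal − start| / ρ = 8.460951/1.61 = 5.255249, α = (θ_start − ψ) mod 360° = 53.6116° = 0.935698 rad, β = (θ_goal − ψ) mod 360° = 251.1116° = 4.382724 rad.
Common terms: sin α = 0.805014, cos α = 0.593256, sin β = -0.946151, cos β = -0.323726, cos(α−β) = -0.953717, d² = 27.617646. Work in radians in the unit-radius frame; every candidate has L = ρ·(t + p + q).
LSL: p² = 2 + d² − 2cos(α−β) + 2d(sin α − sin β) = 49.930691; p = √p² = 7.066165; φ = atan2(cos β − cos α, d + sin α − sin β) = -0.130138 rad; t = (φ − α) mod 2π = 5.217349 rad, q = (β − φ) mod 2π = 4.512862 rad → L = 1.61·(5.217349 + 7.066165 + 4.512862) = 1.61·16.796376 = 27.042165 m
RSR: p² = 2 + d² − 2cos(α−β) + 2d(sin β − sin α) = 13.119468; p = √p² = 3.622081; φ = atan2(cos α − cos β, d − sin α + sin β) = 0.255950 rad; t = (α − φ) mod 2π = 0.679748 rad, q = (φ − β) mod 2π = 2.156412 rad → L = 1.61·(0.679748 + 3.622081 + 2.156412) = 1.61·6.458241 = 10.397768 m
LSR: p² = d² − 2 + 2cos(α−β) + 2d(sin α + sin β) = 22.226791; p = √p² = 4.714530; φ = atan2(−cos α − cos β, d + sin α + sin β) − atan2(−2, p) = 0.348556 rad; t = (φ − α) mod 2π = 5.696043 rad, q = (φ − β) mod 2π = 2.249017 rad → L = 1.61·(5.696043 + 4.714530 + 2.249017) = 1.61·12.659590 = 20.381939 m
RSL: p² = d² − 2 + 2cos(α−β) − 2d(sin α + sin β) = 25.193633; p = √p² = 5.019326; φ = atan2(cos α + cos β, d − sin α − sin β) − atan2(2, p) = -0.329273 rad; t = (α − φ) mod 2π = 1.264972 rad, q = (β − φ) mod 2π = 4.711997 rad → L = 1.61·(1.264972 + 5.019326 + 4.711997) = 1.61·10.996294 = 17.704034 m
RLR: c = (6 − d² + 2cos(α−β) + 2d(sin α − sin β))/8 = -0.639934; p = 2π − arccos c = 4.017977 rad; φ = atan2(cos α − cos β, d − sin α + sin β) = 0.255950 rad; t = (α − φ + p/2) mod 2π = 2.688737 rad, q = (α − β − t + p) mod 2π = 4.165400 rad → L = 1.61·(2.688737 + 4.017977 + 4.165400) = 1.61·10.872114 = 17.504104 m
LRL: c = (6 − d² + 2cos(α−β) − 2d(sin α − sin β))/8 = -5.241336, |c| > 1 → infeasible
Shortest: RSR with L = 10.397768 m ≈ 10.3978 m

10.3978 m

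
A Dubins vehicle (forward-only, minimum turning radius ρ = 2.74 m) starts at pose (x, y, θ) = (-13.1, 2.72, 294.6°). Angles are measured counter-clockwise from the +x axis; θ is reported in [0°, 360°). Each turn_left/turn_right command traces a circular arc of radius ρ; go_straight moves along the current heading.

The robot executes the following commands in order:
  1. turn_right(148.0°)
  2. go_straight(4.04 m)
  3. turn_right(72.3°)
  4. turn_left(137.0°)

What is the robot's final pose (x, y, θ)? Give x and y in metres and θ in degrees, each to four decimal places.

set_pose: (x, y, θ) = (-13.1000, 2.7200, 294.6000°), ρ = 2.74
turn_right(148.0°): centre at ρ to the right, rotate −148.0° → (-17.0996, -0.7081, 146.6000°)
go_straight(4.04): x += 4.04·cos θ, y += 4.04·sin θ → (-20.4724, 1.5158, 146.6000°)
turn_right(72.3°): centre at ρ to the right, rotate −72.3° → (-21.6019, 4.5448, 74.3000°)
turn_left(137.0°): centre at ρ to the left, rotate +137.0° → (-25.6631, 7.6274, 211.3000°)

(-25.6631, 7.6274, 211.3000°)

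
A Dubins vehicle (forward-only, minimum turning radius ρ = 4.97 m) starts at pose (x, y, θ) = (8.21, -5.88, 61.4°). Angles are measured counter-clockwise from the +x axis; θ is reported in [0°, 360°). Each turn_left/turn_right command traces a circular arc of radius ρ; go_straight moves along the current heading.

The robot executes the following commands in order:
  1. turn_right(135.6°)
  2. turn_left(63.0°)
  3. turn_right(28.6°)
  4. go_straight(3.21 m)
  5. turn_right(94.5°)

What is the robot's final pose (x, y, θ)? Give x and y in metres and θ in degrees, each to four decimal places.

set_pose: (x, y, θ) = (8.2100, -5.8800, 61.4000°), ρ = 4.97
turn_right(135.6°): centre at ρ to the right, rotate −135.6° → (17.3558, -6.9059, -74.2000° ≡ 285.8000°)
turn_left(63.0°): centre at ρ to the left, rotate +63.0° → (21.1727, -10.4280, 348.8000°)
turn_right(28.6°): centre at ρ to the right, rotate −28.6° → (23.3887, -11.4850, 320.2000°)
go_straight(3.21): x += 3.21·cos θ, y += 3.21·sin θ → (25.8549, -13.5397, 320.2000°)
turn_right(94.5°): centre at ρ to the right, rotate −94.5° → (26.2305, -20.8292, 225.7000°)

(26.2305, -20.8292, 225.7000°)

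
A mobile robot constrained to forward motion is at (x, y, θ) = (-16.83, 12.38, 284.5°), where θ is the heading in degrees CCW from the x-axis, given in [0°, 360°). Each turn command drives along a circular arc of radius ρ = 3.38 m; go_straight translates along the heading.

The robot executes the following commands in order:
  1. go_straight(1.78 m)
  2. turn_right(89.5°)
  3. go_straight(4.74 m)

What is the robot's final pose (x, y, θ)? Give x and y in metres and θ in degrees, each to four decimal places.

set_pose: (x, y, θ) = (-16.8300, 12.3800, 284.5000°), ρ = 3.38
go_straight(1.78): x += 1.78·cos θ, y += 1.78·sin θ → (-16.3843, 10.6567, 284.5000°)
turn_right(89.5°): centre at ρ to the right, rotate −89.5° → (-18.7819, 6.5456, 195.0000°)
go_straight(4.74): x += 4.74·cos θ, y += 4.74·sin θ → (-23.3603, 5.3188, 195.0000°)

(-23.3603, 5.3188, 195.0000°)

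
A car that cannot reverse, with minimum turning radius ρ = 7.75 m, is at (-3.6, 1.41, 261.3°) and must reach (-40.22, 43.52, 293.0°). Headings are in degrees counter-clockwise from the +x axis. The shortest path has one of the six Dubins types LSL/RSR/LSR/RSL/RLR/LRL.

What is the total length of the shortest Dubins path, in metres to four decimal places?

95.0403 m

Let ψ = atan2(Δy, Δx) = atan2(42.11, -36.62) = 131.0111° be the start→goal bearing.
Normalize: d = |goal − start| / ρ = 55.805703/7.75 = 7.200736, α = (θ_start − ψ) mod 360° = 130.2889° = 2.273970 rad, β = (θ_goal − ψ) mod 360° = 161.9889° = 2.827240 rad.
Common terms: sin α = 0.762794, cos α = -0.646642, sin β = 0.309201, cos β = -0.950997, cos(α−β) = 0.850811, d² = 51.850597. Work in radians in the unit-radius frame; every candidate has L = ρ·(t + p + q).
LSL: p² = 2 + d² − 2cos(α−β) + 2d(sin α − sin β) = 58.681372; p = √p² = 7.660377; φ = atan2(cos β − cos α, d + sin α − sin β) = -0.039741 rad; t = (φ − α) mod 2π = 3.969474 rad, q = (β − φ) mod 2π = 2.866981 rad → L = 7.75·(3.969474 + 7.660377 + 2.866981) = 7.75·14.496831 = 112.350444 m
RSR: p² = 2 + d² − 2cos(α−β) + 2d(sin β − sin α) = 45.616578; p = √p² = 6.754005; φ = atan2(cos α − cos β, d − sin α + sin β) = 0.045078 rad; t = (α − φ) mod 2π = 2.228892 rad, q = (φ − β) mod 2π = 3.501024 rad → L = 7.75·(2.228892 + 6.754005 + 3.501024) = 7.75·12.483921 = 96.750384 m
LSR: p² = d² − 2 + 2cos(α−β) + 2d(sin α + sin β) = 66.990526; p = √p² = 8.184774; φ = atan2(−cos α − cos β, d + sin α + sin β) − atan2(−2, p) = 0.430432 rad; t = (φ − α) mod 2π = 4.439647 rad, q = (φ − β) mod 2π = 3.886378 rad → L = 7.75·(4.439647 + 8.184774 + 3.886378) = 7.75·16.510800 = 127.958697 m
RSL: p² = d² − 2 + 2cos(α−β) − 2d(sin α + sin β) = 36.113913; p = √p² = 6.009485; φ = atan2(cos α + cos β, d − sin α − sin β) − atan2(2, p) = -0.576282 rad; t = (α − φ) mod 2π = 2.850252 rad, q = (β − φ) mod 2π = 3.403521 rad → L = 7.75·(2.850252 + 6.009485 + 3.403521) = 7.75·12.263258 = 95.040250 m
RLR: c = (6 − d² + 2cos(α−β) + 2d(sin α − sin β))/8 = -4.702072, |c| > 1 → infeasible
LRL: c = (6 − d² + 2cos(α−β) − 2d(sin α − sin β))/8 = -6.335172, |c| > 1 → infeasible
Shortest: RSL with L = 95.040250 m ≈ 95.0403 m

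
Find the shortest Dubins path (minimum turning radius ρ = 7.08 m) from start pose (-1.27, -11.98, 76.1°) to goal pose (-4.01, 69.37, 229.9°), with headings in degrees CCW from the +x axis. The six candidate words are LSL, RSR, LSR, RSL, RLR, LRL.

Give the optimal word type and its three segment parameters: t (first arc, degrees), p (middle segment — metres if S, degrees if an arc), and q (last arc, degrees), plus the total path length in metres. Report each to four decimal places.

Let ψ = atan2(Δy, Δx) = atan2(81.35, -2.74) = 91.9291° be the start→goal bearing.
Normalize: d = |goal − start| / ρ = 81.396131/7.08 = 11.496629, α = (θ_start − ψ) mod 360° = 344.1709° = 6.006916 rad, β = (θ_goal − ψ) mod 360° = 137.9709° = 2.408047 rad.
Common terms: sin α = -0.272769, cos α = 0.962080, sin β = 0.669508, cos β = -0.742805, cos(α−β) = -0.897258, d² = 132.172470. Work in radians in the unit-radius frame; every candidate has L = ρ·(t + p + q).
LSL: p² = 2 + d² − 2cos(α−β) + 2d(sin α − sin β) = 114.300982; p = √p² = 10.691164; φ = atan2(cos β − cos α, d + sin α − sin β) = -0.160150 rad; t = (φ − α) mod 2π = 0.116119 rad, q = (β − φ) mod 2π = 2.568197 rad → L = 7.08·(0.116119 + 10.691164 + 2.568197) = 7.08·13.375480 = 94.698399 m
RSR: p² = 2 + d² − 2cos(α−β) + 2d(sin β − sin α) = 157.632991; p = √p² = 12.555198; φ = atan2(cos α − cos β, d − sin α + sin β) = 0.136212 rad; t = (α − φ) mod 2π = 5.870704 rad, q = (φ − β) mod 2π = 4.011351 rad → L = 7.08·(5.870704 + 12.555198 + 4.011351) = 7.08·22.437252 = 158.855744 m
LSR: p² = d² − 2 + 2cos(α−β) + 2d(sin α + sin β) = 137.500277; p = √p² = 11.726051; φ = atan2(−cos α − cos β, d + sin α + sin β) − atan2(−2, p) = 0.150500 rad; t = (φ − α) mod 2π = 0.426770 rad, q = (φ − β) mod 2π = 4.025639 rad → L = 7.08·(0.426770 + 11.726051 + 4.025639) = 7.08·16.178460 = 114.543495 m
RSL: p² = d² − 2 + 2cos(α−β) − 2d(sin α + sin β) = 119.255629; p = √p² = 10.920423; φ = atan2(cos α + cos β, d − sin α − sin β) − atan2(2, p) = -0.161384 rad; t = (α − φ) mod 2π = 6.168299 rad, q = (β − φ) mod 2π = 2.569430 rad → L = 7.08·(6.168299 + 10.920423 + 2.569430) = 7.08·19.658152 = 139.179717 m
RLR: c = (6 − d² + 2cos(α−β) + 2d(sin α − sin β))/8 = -18.704124, |c| > 1 → infeasible
LRL: c = (6 − d² + 2cos(α−β) − 2d(sin α − sin β))/8 = -13.287623, |c| > 1 → infeasible
Shortest: LSL with L = 94.698399 m ≈ 94.6984 m
Convert LSL to answer units (arcs ×180/π): t = 0.116119·180/π = 6.6531°, p = ρ·p = 7.08·10.691164 = 75.6934 m, q = 2.568197·180/π = 147.1469°, L = 94.6984 m.

LSL: t = 6.6531°, p = 75.6934 m, q = 147.1469°, L = 94.6984 m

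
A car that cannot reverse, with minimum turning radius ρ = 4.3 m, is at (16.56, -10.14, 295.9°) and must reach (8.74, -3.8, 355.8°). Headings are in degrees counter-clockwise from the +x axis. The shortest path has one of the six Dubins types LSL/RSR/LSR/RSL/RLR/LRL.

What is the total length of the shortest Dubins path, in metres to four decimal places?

28.3230 m

Let ψ = atan2(Δy, Δx) = atan2(6.34, -7.82) = 140.9669° be the start→goal bearing.
Normalize: d = |goal − start| / ρ = 10.067174/4.3 = 2.341203, α = (θ_start − ψ) mod 360° = 154.9331° = 2.704093 rad, β = (θ_goal − ψ) mod 360° = 214.8331° = 3.749545 rad.
Common terms: sin α = 0.423676, cos α = -0.905814, sin β = -0.571188, cos β = -0.820819, cos(α−β) = 0.501511, d² = 5.481233. Work in radians in the unit-radius frame; every candidate has L = ρ·(t + p + q).
LSL: p² = 2 + d² − 2cos(α−β) + 2d(sin α − sin β) = 11.136570; p = √p² = 3.337150; φ = atan2(cos β − cos α, d + sin α − sin β) = 0.025472 rad; t = (φ − α) mod 2π = 3.604564 rad, q = (β − φ) mod 2π = 3.724073 rad → L = 4.3·(3.604564 + 3.337150 + 3.724073) = 4.3·10.665787 = 45.862886 m
RSR: p² = 2 + d² − 2cos(α−β) + 2d(sin β − sin α) = 1.819854; p = √p² = 1.349020; φ = atan2(cos α − cos β, d − sin α + sin β) = -0.063047 rad; t = (α − φ) mod 2π = 2.767140 rad, q = (φ − β) mod 2π = 2.470593 rad → L = 4.3·(2.767140 + 1.349020 + 2.470593) = 4.3·6.586753 = 28.323036 m
LSR: p² = d² − 2 + 2cos(α−β) + 2d(sin α + sin β) = 3.793542; p = √p² = 1.947702; φ = atan2(−cos α − cos β, d + sin α + sin β) − atan2(−2, p) = 1.465465 rad; t = (φ − α) mod 2π = 5.044557 rad, q = (φ − β) mod 2π = 3.999105 rad → L = 4.3·(5.044557 + 1.947702 + 3.999105) = 4.3·10.991363 = 47.262862 m
RSL: p² = d² − 2 + 2cos(α−β) − 2d(sin α + sin β) = 5.174967; p = √p² = 2.274855; φ = atan2(cos α + cos β, d − sin α − sin β) − atan2(2, p) = -1.327733 rad; t = (α − φ) mod 2π = 4.031826 rad, q = (β − φ) mod 2π = 5.077279 rad → L = 4.3·(4.031826 + 2.274855 + 5.077279) = 4.3·11.383960 = 48.951029 m
RLR: c = (6 − d² + 2cos(α−β) + 2d(sin α − sin β))/8 = 0.772518; p = 2π − arccos c = 5.595186 rad; φ = atan2(cos α − cos β, d − sin α + sin β) = -0.063047 rad; t = (α − φ + p/2) mod 2π = 5.564733 rad, q = (α − β − t + p) mod 2π = 5.268187 rad → L = 4.3·(5.564733 + 5.595186 + 5.268187) = 4.3·16.428106 = 70.640856 m
LRL: c = (6 − d² + 2cos(α−β) − 2d(sin α − sin β))/8 = -0.392071; p = 2π − arccos c = 4.309507 rad; φ = atan2(cos β − cos α, d + sin α − sin β) = 0.025472 rad; t = (φ − α + p/2) mod 2π = 5.759318 rad, q = (β − α − t + p) mod 2π = 5.878827 rad → L = 4.3·(5.759318 + 4.309507 + 5.878827) = 4.3·15.947652 = 68.574902 m
Shortest: RSR with L = 28.323036 m ≈ 28.3230 m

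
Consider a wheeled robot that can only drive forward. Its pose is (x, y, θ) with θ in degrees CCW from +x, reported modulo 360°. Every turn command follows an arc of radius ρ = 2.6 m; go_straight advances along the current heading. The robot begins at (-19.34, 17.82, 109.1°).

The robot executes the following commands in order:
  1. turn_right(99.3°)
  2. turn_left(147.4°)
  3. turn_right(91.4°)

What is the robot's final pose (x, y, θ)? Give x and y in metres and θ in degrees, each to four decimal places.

(-18.1247, 29.6544, 65.8000°)

set_pose: (x, y, θ) = (-19.3400, 17.8200, 109.1000°), ρ = 2.6
turn_right(99.3°): centre at ρ to the right, rotate −99.3° → (-17.3257, 21.2328, 9.8000°)
turn_left(147.4°): centre at ρ to the left, rotate +147.4° → (-16.7607, 26.1917, 157.2000°)
turn_right(91.4°): centre at ρ to the right, rotate −91.4° → (-18.1247, 29.6544, 65.8000°)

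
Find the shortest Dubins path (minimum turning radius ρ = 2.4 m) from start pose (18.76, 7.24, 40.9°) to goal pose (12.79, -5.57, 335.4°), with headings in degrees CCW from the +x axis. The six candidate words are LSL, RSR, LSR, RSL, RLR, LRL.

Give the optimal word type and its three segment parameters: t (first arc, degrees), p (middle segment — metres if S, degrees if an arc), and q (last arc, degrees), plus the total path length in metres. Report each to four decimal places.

Let ψ = atan2(Δy, Δx) = atan2(-12.81, -5.97) = -114.9875° be the start→goal bearing.
Normalize: d = |goal − start| / ρ = 14.132834/2.4 = 5.888681, α = (θ_start − ψ) mod 360° = 155.8875° = 2.720750 rad, β = (θ_goal − ψ) mod 360° = 90.3875° = 1.577560 rad.
Common terms: sin α = 0.408530, cos α = -0.912745, sin β = 0.999977, cos β = -0.006763, cos(α−β) = 0.414693, d² = 34.676563. Work in radians in the unit-radius frame; every candidate has L = ρ·(t + p + q).
LSL: p² = 2 + d² − 2cos(α−β) + 2d(sin α − sin β) = 28.881484; p = √p² = 5.374150; φ = atan2(cos β − cos α, d + sin α − sin β) = 0.169390 rad; t = (φ − α) mod 2π = 3.731825 rad, q = (β − φ) mod 2π = 1.408169 rad → L = 2.4·(3.731825 + 5.374150 + 1.408169) = 2.4·10.514144 = 25.233946 m
RSR: p² = 2 + d² − 2cos(α−β) + 2d(sin β − sin α) = 42.812868; p = √p² = 6.543154; φ = atan2(cos α − cos β, d − sin α + sin β) = -0.138909 rad; t = (α − φ) mod 2π = 2.859659 rad, q = (φ − β) mod 2π = 4.566717 rad → L = 2.4·(2.859659 + 6.543154 + 4.566717) = 2.4·13.969530 = 33.526873 m
LSR: p² = d² − 2 + 2cos(α−β) + 2d(sin α + sin β) = 50.094442; p = √p² = 7.077743; φ = atan2(−cos α − cos β, d + sin α + sin β) − atan2(−2, p) = 0.400744 rad; t = (φ − α) mod 2π = 3.963179 rad, q = (φ − β) mod 2π = 5.106370 rad → L = 2.4·(3.963179 + 7.077743 + 5.106370) = 2.4·16.147291 = 38.753498 m
RSL: p² = d² − 2 + 2cos(α−β) − 2d(sin α + sin β) = 16.917456; p = √p² = 4.113084; φ = atan2(cos α + cos β, d − sin α − sin β) − atan2(2, p) = -0.655018 rad; t = (α − φ) mod 2π = 3.375768 rad, q = (β − φ) mod 2π = 2.232578 rad → L = 2.4·(3.375768 + 4.113084 + 2.232578) = 2.4·9.721430 = 23.331431 m
RLR: c = (6 − d² + 2cos(α−β) + 2d(sin α − sin β))/8 = -4.351609, |c| > 1 → infeasible
LRL: c = (6 − d² + 2cos(α−β) − 2d(sin α − sin β))/8 = -2.610185, |c| > 1 → infeasible
Shortest: RSL with L = 23.331431 m ≈ 23.3314 m
Convert RSL to answer units (arcs ×180/π): t = 3.375768·180/π = 193.4173°, p = ρ·p = 2.4·4.113084 = 9.8714 m, q = 2.232578·180/π = 127.9173°, L = 23.3314 m.

RSL: t = 193.4173°, p = 9.8714 m, q = 127.9173°, L = 23.3314 m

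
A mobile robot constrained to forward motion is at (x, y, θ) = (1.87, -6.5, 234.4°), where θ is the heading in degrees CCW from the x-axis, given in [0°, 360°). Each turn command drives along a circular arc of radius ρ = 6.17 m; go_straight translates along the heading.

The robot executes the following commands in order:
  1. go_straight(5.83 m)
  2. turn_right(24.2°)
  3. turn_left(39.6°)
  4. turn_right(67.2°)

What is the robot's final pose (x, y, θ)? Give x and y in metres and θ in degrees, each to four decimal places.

(-11.6345, -20.2165, 182.6000°)

set_pose: (x, y, θ) = (1.8700, -6.5000, 234.4000°), ρ = 6.17
go_straight(5.83): x += 5.83·cos θ, y += 5.83·sin θ → (-1.5238, -11.2404, 234.4000°)
turn_right(24.2°): centre at ρ to the right, rotate −24.2° → (-3.4370, -12.9813, 210.2000°)
turn_left(39.6°): centre at ρ to the left, rotate +39.6° → (-6.1238, -16.1833, 249.8000°)
turn_right(67.2°): centre at ρ to the right, rotate −67.2° → (-11.6345, -20.2165, 182.6000°)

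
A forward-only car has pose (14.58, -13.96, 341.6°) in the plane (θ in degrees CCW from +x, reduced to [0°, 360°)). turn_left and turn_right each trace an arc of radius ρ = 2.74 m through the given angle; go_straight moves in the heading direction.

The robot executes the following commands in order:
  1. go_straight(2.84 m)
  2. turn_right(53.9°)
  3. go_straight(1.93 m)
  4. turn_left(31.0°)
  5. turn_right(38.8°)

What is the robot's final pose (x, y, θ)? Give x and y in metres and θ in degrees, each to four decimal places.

set_pose: (x, y, θ) = (14.5800, -13.9600, 341.6000°), ρ = 2.74
go_straight(2.84): x += 2.84·cos θ, y += 2.84·sin θ → (17.2748, -14.8564, 341.6000°)
turn_right(53.9°): centre at ρ to the right, rotate −53.9° → (19.0202, -16.6233, 287.7000°)
go_straight(1.93): x += 1.93·cos θ, y += 1.93·sin θ → (19.6070, -18.4619, 287.7000°)
turn_left(31.0°): centre at ρ to the left, rotate +31.0° → (20.4089, -19.6874, 318.7000°)
turn_right(38.8°): centre at ρ to the right, rotate −38.8° → (21.2997, -21.2747, 279.9000°)

(21.2997, -21.2747, 279.9000°)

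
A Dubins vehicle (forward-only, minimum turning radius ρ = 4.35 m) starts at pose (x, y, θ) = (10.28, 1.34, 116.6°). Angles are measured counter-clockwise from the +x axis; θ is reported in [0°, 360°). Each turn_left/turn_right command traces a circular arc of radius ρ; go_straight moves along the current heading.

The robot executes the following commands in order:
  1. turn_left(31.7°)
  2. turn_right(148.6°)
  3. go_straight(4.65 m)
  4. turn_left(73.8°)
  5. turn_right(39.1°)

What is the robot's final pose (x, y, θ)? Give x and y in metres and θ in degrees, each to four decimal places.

set_pose: (x, y, θ) = (10.2800, 1.3400, 116.6000°), ρ = 4.35
turn_left(31.7°): centre at ρ to the left, rotate +31.7° → (8.6762, 3.0933, 148.3000°)
turn_right(148.6°): centre at ρ to the right, rotate −148.6° → (10.9848, 11.1442, -0.3000° ≡ 359.7000°)
go_straight(4.65): x += 4.65·cos θ, y += 4.65·sin θ → (15.6347, 11.1199, 359.7000°)
turn_left(73.8°): centre at ρ to the left, rotate +73.8° → (19.8284, 14.2344, 433.5000° ≡ 73.5000°)
turn_right(39.1°): centre at ρ to the right, rotate −39.1° → (21.5416, 16.5881, 34.4000°)

(21.5416, 16.5881, 34.4000°)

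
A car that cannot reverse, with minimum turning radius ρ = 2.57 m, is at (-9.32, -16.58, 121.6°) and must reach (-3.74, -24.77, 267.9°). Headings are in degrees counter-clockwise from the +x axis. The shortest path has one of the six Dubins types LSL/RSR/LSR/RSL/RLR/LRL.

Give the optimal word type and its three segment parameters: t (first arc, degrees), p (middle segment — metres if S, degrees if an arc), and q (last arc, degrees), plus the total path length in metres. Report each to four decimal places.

Let ψ = atan2(Δy, Δx) = atan2(-8.19, 5.58) = -55.7327° be the start→goal bearing.
Normalize: d = |goal − start| / ρ = 9.910222/2.57 = 3.856118, α = (θ_start − ψ) mod 360° = 177.3327° = 3.095039 rad, β = (θ_goal − ψ) mod 360° = 323.6327° = 5.648456 rad.
Common terms: sin α = 0.046537, cos α = -0.998917, sin β = -0.592960, cos β = 0.805232, cos(α−β) = -0.831954, d² = 14.869642. Work in radians in the unit-radius frame; every candidate has L = ρ·(t + p + q).
LSL: p² = 2 + d² − 2cos(α−β) + 2d(sin α − sin β) = 23.465501; p = √p² = 4.844120; φ = atan2(cos β − cos α, d + sin α − sin β) = 0.381638 rad; t = (φ − α) mod 2π = 3.569784 rad, q = (β − φ) mod 2π = 5.266818 rad → L = 2.57·(3.569784 + 4.844120 + 5.266818) = 2.57·13.680722 = 35.159456 m
RSR: p² = 2 + d² − 2cos(α−β) + 2d(sin β − sin α) = 13.601600; p = √p² = 3.688035; φ = atan2(cos α − cos β, d − sin α + sin β) = -0.511160 rad; t = (α − φ) mod 2π = 3.606199 rad, q = (φ − β) mod 2π = 0.123569 rad → L = 2.57·(3.606199 + 3.688035 + 0.123569) = 2.57·7.417803 = 19.063755 m
LSR: p² = d² − 2 + 2cos(α−β) + 2d(sin α + sin β) = 6.991592; p = √p² = 2.644162; φ = atan2(−cos α − cos β, d + sin α + sin β) − atan2(−2, p) = 0.706028 rad; t = (φ − α) mod 2π = 3.894174 rad, q = (φ − β) mod 2π = 1.340757 rad → L = 2.57·(3.894174 + 2.644162 + 1.340757) = 2.57·7.879093 = 20.249270 m
RSL: p² = d² − 2 + 2cos(α−β) − 2d(sin α + sin β) = 15.419876; p = √p² = 3.926815; φ = atan2(cos α + cos β, d − sin α − sin β) − atan2(2, p) = -0.515040 rad; t = (α − φ) mod 2π = 3.610079 rad, q = (β − φ) mod 2π = 6.163496 rad → L = 2.57·(3.610079 + 3.926815 + 6.163496) = 2.57·13.700390 = 35.210002 m
RLR: c = (6 − d² + 2cos(α−β) + 2d(sin α − sin β))/8 = -0.700200; p = 2π − arccos c = 3.936711 rad; φ = atan2(cos α − cos β, d − sin α + sin β) = -0.511160 rad; t = (α − φ + p/2) mod 2π = 5.574555 rad, q = (α − β − t + p) mod 2π = 2.091925 rad → L = 2.57·(5.574555 + 3.936711 + 2.091925) = 2.57·11.603191 = 29.820202 m
LRL: c = (6 − d² + 2cos(α−β) − 2d(sin α − sin β))/8 = -1.933188, |c| > 1 → infeasible
Shortest: RSR with L = 19.063755 m ≈ 19.0638 m
Convert RSR to answer units (arcs ×180/π): t = 3.606199·180/π = 206.6200°, p = ρ·p = 2.57·3.688035 = 9.4782 m, q = 0.123569·180/π = 7.0800°, L = 19.0638 m.

RSR: t = 206.6200°, p = 9.4782 m, q = 7.0800°, L = 19.0638 m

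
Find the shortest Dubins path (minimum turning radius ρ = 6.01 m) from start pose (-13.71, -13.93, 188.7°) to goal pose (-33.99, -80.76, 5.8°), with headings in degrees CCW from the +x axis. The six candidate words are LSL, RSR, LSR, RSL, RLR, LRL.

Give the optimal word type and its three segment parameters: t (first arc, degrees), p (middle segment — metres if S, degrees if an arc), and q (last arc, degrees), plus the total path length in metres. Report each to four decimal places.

Let ψ = atan2(Δy, Δx) = atan2(-66.83, -20.28) = -106.8808° be the start→goal bearing.
Normalize: d = |goal − start| / ρ = 69.839296/6.01 = 11.620515, α = (θ_start − ψ) mod 360° = 295.5808° = 5.158858 rad, β = (θ_goal − ψ) mod 360° = 112.6808° = 1.966650 rad.
Common terms: sin α = -0.901978, cos α = 0.431783, sin β = 0.922668, cos β = -0.385596, cos(α−β) = -0.998719, d² = 135.036373. Work in radians in the unit-radius frame; every candidate has L = ρ·(t + p + q).
LSL: p² = 2 + d² − 2cos(α−β) + 2d(sin α − sin β) = 96.627179; p = √p² = 9.829912; φ = atan2(cos β − cos α, d + sin α − sin β) = -0.083248 rad; t = (φ − α) mod 2π = 1.041079 rad, q = (β − φ) mod 2π = 2.049899 rad → L = 6.01·(1.041079 + 9.829912 + 2.049899) = 6.01·12.920891 = 77.654552 m
RSR: p² = 2 + d² − 2cos(α−β) + 2d(sin β − sin α) = 181.440445; p = √p² = 13.469983; φ = atan2(cos α − cos β, d − sin α + sin β) = 0.060719 rad; t = (α − φ) mod 2π = 5.098139 rad, q = (φ − β) mod 2π = 4.377254 rad → L = 6.01·(5.098139 + 13.469983 + 4.377254) = 6.01·22.945376 = 137.901708 m
LSR: p² = d² − 2 + 2cos(α−β) + 2d(sin α + sin β) = 131.519793; p = √p² = 11.468208; φ = atan2(−cos α − cos β, d + sin α + sin β) − atan2(−2, p) = 0.168691 rad; t = (φ − α) mod 2π = 1.293019 rad, q = (φ − β) mod 2π = 4.485226 rad → L = 6.01·(1.293019 + 11.468208 + 4.485226) = 6.01·17.246453 = 103.651184 m
RSL: p² = d² − 2 + 2cos(α−β) − 2d(sin α + sin β) = 130.558076; p = √p² = 11.426201; φ = atan2(cos α + cos β, d − sin α − sin β) − atan2(2, p) = -0.169299 rad; t = (α − φ) mod 2π = 5.328157 rad, q = (β − φ) mod 2π = 2.135950 rad → L = 6.01·(5.328157 + 11.426201 + 2.135950) = 6.01·18.890308 = 113.530749 m
RLR: c = (6 − d² + 2cos(α−β) + 2d(sin α − sin β))/8 = -21.680056, |c| > 1 → infeasible
LRL: c = (6 − d² + 2cos(α−β) − 2d(sin α − sin β))/8 = -11.078397, |c| > 1 → infeasible
Shortest: LSL with L = 77.654552 m ≈ 77.6546 m
Convert LSL to answer units (arcs ×180/π): t = 1.041079·180/π = 59.6495°, p = ρ·p = 6.01·9.829912 = 59.0778 m, q = 2.049899·180/π = 117.4505°, L = 77.6546 m.

LSL: t = 59.6495°, p = 59.0778 m, q = 117.4505°, L = 77.6546 m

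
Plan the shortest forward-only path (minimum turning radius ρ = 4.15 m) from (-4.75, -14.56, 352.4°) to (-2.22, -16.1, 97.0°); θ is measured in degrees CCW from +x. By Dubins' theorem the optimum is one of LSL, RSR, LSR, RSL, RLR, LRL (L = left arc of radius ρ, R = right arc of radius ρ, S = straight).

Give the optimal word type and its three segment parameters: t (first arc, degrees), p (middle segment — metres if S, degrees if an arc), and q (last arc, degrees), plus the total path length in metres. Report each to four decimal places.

LRL: t = 55.3315°, p = 313.7475°, q = 3.0159°, L = 26.9513 m

Let ψ = atan2(Δy, Δx) = atan2(-1.54, 2.53) = -31.3287° be the start→goal bearing.
Normalize: d = |goal − start| / ρ = 2.961841/4.15 = 0.713697, α = (θ_start − ψ) mod 360° = 23.7287° = 0.414144 rad, β = (θ_goal − ψ) mod 360° = 128.3287° = 2.239758 rad.
Common terms: sin α = 0.402406, cos α = 0.915461, sin β = 0.784466, cos β = -0.620172, cos(α−β) = -0.252069, d² = 0.509363. Work in radians in the unit-radius frame; every candidate has L = ρ·(t + p + q).
LSL: p² = 2 + d² − 2cos(α−β) + 2d(sin α − sin β) = 2.468152; p = √p² = 1.571035; φ = atan2(cos β − cos α, d + sin α − sin β) = -1.358102 rad; t = (φ − α) mod 2π = 4.510940 rad, q = (β − φ) mod 2π = 3.597860 rad → L = 4.15·(4.510940 + 1.571035 + 3.597860) = 4.15·9.679835 = 40.171316 m
RSR: p² = 2 + d² − 2cos(α−β) + 2d(sin β − sin α) = 3.558851; p = √p² = 1.886492; φ = atan2(cos α − cos β, d − sin α + sin β) = 0.951032 rad; t = (α − φ) mod 2π = 5.746297 rad, q = (φ − β) mod 2π = 4.994459 rad → L = 4.15·(5.746297 + 1.886492 + 4.994459) = 4.15·12.627248 = 52.403079 m
LSR: p² = d² − 2 + 2cos(α−β) + 2d(sin α + sin β) = -0.300643 < 0 → infeasible
RSL: p² = d² − 2 + 2cos(α−β) − 2d(sin α + sin β) = -3.688909 < 0 → infeasible
RLR: c = (6 − d² + 2cos(α−β) + 2d(sin α − sin β))/8 = 0.555144; p = 2π − arccos c = 5.300925 rad; φ = atan2(cos α − cos β, d − sin α + sin β) = 0.951032 rad; t = (α − φ + p/2) mod 2π = 2.113574 rad, q = (α − β − t + p) mod 2π = 1.361736 rad → L = 4.15·(2.113574 + 5.300925 + 1.361736) = 4.15·8.776235 = 36.421375 m
LRL: c = (6 − d² + 2cos(α−β) − 2d(sin α − sin β))/8 = 0.691481; p = 2π − arccos c = 5.475926 rad; φ = atan2(cos β − cos α, d + sin α − sin β) = -1.358102 rad; t = (φ − α + p/2) mod 2π = 0.965717 rad, q = (β − α − t + p) mod 2π = 0.052638 rad → L = 4.15·(0.965717 + 5.475926 + 0.052638) = 4.15·6.494281 = 26.951267 m
Shortest: LRL with L = 26.951267 m ≈ 26.9513 m
Convert LRL to answer units (arcs ×180/π): t = 0.965717·180/π = 55.3315°, p = 5.475926·180/π = 313.7475°, q = 0.052638·180/π = 3.0159°, L = 26.9513 m.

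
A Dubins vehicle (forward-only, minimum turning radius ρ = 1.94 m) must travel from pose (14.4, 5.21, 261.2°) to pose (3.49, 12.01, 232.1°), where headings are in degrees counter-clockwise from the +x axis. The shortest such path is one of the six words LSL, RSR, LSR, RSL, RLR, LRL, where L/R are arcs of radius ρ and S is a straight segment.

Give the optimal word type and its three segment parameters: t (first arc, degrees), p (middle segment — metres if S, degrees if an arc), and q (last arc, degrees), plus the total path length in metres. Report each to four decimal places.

Let ψ = atan2(Δy, Δx) = atan2(6.80, -10.91) = 148.0655° be the start→goal bearing.
Normalize: d = |goal − start| / ρ = 12.855664/1.94 = 6.626631, α = (θ_start − ψ) mod 360° = 113.1345° = 1.974570 rad, β = (θ_goal − ψ) mod 360° = 84.0345° = 1.466679 rad.
Common terms: sin α = 0.919585, cos α = -0.392891, sin β = 0.994585, cos β = 0.103929, cos(α−β) = 0.873772, d² = 43.912238. Work in radians in the unit-radius frame; every candidate has L = ρ·(t + p + q).
LSL: p² = 2 + d² − 2cos(α−β) + 2d(sin α − sin β) = 43.170703; p = √p² = 6.570442; φ = atan2(cos β − cos α, d + sin α − sin β) = 0.075687 rad; t = (φ − α) mod 2π = 4.384302 rad, q = (β − φ) mod 2π = 1.390992 rad → L = 1.94·(4.384302 + 6.570442 + 1.390992) = 1.94·12.345736 = 23.950728 m
RSR: p² = 2 + d² − 2cos(α−β) + 2d(sin β − sin α) = 45.158685; p = √p² = 6.720021; φ = atan2(cos α − cos β, d − sin α + sin β) = -0.073999 rad; t = (α − φ) mod 2π = 2.048569 rad, q = (φ − β) mod 2π = 4.742507 rad → L = 1.94·(2.048569 + 6.720021 + 4.742507) = 1.94·13.511097 = 26.211529 m
LSR: p² = d² − 2 + 2cos(α−β) + 2d(sin α + sin β) = 69.028775; p = √p² = 8.308356; φ = atan2(−cos α − cos β, d + sin α + sin β) − atan2(−2, p) = 0.270047 rad; t = (φ − α) mod 2π = 4.578663 rad, q = (φ − β) mod 2π = 5.086554 rad → L = 1.94·(4.578663 + 8.308356 + 5.086554) = 1.94·17.973572 = 34.868730 m
RSL: p² = d² − 2 + 2cos(α−β) − 2d(sin α + sin β) = 18.290791; p = √p² = 4.276773; φ = atan2(cos α + cos β, d − sin α − sin β) − atan2(2, p) = -0.498670 rad; t = (α − φ) mod 2π = 2.473240 rad, q = (β − φ) mod 2π = 1.965349 rad → L = 1.94·(2.473240 + 4.276773 + 1.965349) = 1.94·8.715362 = 16.907803 m
RLR: c = (6 − d² + 2cos(α−β) + 2d(sin α − sin β))/8 = -4.644836, |c| > 1 → infeasible
LRL: c = (6 − d² + 2cos(α−β) − 2d(sin α − sin β))/8 = -4.396338, |c| > 1 → infeasible
Shortest: RSL with L = 16.907803 m ≈ 16.9078 m
Convert RSL to answer units (arcs ×180/π): t = 2.473240·180/π = 141.7062°, p = ρ·p = 1.94·4.276773 = 8.2969 m, q = 1.965349·180/π = 112.6062°, L = 16.9078 m.

RSL: t = 141.7062°, p = 8.2969 m, q = 112.6062°, L = 16.9078 m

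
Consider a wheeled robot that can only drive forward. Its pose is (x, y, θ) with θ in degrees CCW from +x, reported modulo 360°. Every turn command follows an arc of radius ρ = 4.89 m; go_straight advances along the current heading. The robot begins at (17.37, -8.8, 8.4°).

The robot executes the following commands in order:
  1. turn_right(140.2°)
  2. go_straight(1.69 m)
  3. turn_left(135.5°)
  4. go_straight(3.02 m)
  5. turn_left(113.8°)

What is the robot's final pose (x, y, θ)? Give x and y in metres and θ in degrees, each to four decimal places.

(31.5998, -18.9632, 117.5000°)

set_pose: (x, y, θ) = (17.3700, -8.8000, 8.4000°), ρ = 4.89
turn_right(140.2°): centre at ρ to the right, rotate −140.2° → (21.7297, -16.8969, -131.8000° ≡ 228.2000°)
go_straight(1.69): x += 1.69·cos θ, y += 1.69·sin θ → (20.6033, -18.1567, 228.2000°)
turn_left(135.5°): centre at ρ to the left, rotate +135.5° → (24.5642, -26.2959, 363.7000° ≡ 3.7000°)
go_straight(3.02): x += 3.02·cos θ, y += 3.02·sin θ → (27.5779, -26.1010, 3.7000°)
turn_left(113.8°): centre at ρ to the left, rotate +113.8° → (31.5998, -18.9632, 117.5000°)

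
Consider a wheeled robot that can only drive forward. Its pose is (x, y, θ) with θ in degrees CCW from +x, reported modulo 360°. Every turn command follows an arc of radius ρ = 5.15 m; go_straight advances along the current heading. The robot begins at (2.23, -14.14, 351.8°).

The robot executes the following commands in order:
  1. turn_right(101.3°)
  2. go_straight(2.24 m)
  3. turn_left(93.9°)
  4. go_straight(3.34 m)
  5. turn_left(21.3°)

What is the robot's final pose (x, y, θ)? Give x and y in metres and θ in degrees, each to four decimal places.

set_pose: (x, y, θ) = (2.2300, -14.1400, 351.8000°), ρ = 5.15
turn_right(101.3°): centre at ρ to the right, rotate −101.3° → (6.3501, -20.9565, 250.5000°)
go_straight(2.24): x += 2.24·cos θ, y += 2.24·sin θ → (5.6023, -23.0680, 250.5000°)
turn_left(93.9°): centre at ρ to the left, rotate +93.9° → (9.0720, -29.7474, 344.4000°)
go_straight(3.34): x += 3.34·cos θ, y += 3.34·sin θ → (12.2890, -30.6456, 344.4000°)
turn_left(21.3°): centre at ρ to the left, rotate +21.3° → (14.1854, -30.8098, 365.7000° ≡ 5.7000°)

(14.1854, -30.8098, 5.7000°)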